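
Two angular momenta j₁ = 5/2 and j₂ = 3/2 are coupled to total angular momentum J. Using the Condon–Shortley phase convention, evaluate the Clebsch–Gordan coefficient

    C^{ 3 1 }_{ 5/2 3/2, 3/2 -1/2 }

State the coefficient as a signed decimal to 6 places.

triangle: 1!*4!*2!/8! = 48/40320
(j±m)!: 4!*1!*1!*2!*4!*2! = 2304
prefactor² = (2J+1)*Δ*N² = 96/5
  k=0: +1/(0!*1!*1!*1!*3!*1!) = 1/6
  k=1: −1/(1!*0!*0!*0!*4!*2!) = -1/48
Σ = 7/48  ⇒  CG² = 96/5*7/48² = 49/120
CG = +√(49/120) = +0.639010

+√(49/120) = +0.639010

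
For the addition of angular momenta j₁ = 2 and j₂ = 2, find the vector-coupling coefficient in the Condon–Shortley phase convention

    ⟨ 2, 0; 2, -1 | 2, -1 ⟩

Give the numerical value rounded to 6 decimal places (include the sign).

triangle: 2!·2!·2!/7! = 8/5040
(j±m)!: 2!·2!·1!·3!·1!·3! = 144
prefactor² = (2J+1)·Δ·N² = 8/7
  k=0: +1/(0!·2!·2!·1!·0!·1!) = 1/4
  k=1: −1/(1!·1!·1!·0!·1!·2!) = -1/2
Σ = -1/4  ⇒  CG² = 8/7·(-1/4)² = 1/14
CG = −√(1/14) = -0.267261

-0.267261  (= −√(1/14))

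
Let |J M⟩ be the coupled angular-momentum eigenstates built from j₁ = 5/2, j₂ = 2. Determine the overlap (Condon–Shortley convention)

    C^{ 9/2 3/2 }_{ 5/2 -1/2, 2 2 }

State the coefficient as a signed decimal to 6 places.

+0.345033  (= +√(5/42))

j₁+j₂−J=0  J+j₁−j₂=5  J−j₁+j₂=4  j₁+j₂+J+1=10
(j₁±m₁, j₂±m₂, J±M) = (2,3,4,0,6,3)
P² = 69120/7
sum k=0..0:
  [0] +1/288 = 1/288
S = 1/288
C² = P²·S² = 5/42 ; C = +0.345033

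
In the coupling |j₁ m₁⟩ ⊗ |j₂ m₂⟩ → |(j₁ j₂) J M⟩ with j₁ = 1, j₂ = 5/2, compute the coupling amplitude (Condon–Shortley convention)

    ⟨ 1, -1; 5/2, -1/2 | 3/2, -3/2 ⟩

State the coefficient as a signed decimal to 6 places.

+√(1/15) = +0.258199

√[4·2!0!3!/6! · 0!2!2!3!0!3!] = √(48/5)
  +(−1)^2/∏(2,0,0,0,0,3)! = 1/12  (running 1/12)
⟨..|..⟩ = √(48/5)·(1/12) = +0.258199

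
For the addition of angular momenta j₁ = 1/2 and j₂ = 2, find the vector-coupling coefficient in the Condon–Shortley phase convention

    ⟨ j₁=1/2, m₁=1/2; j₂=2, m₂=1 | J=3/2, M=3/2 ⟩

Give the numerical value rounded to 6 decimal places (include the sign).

j₁+j₂−J=1  J+j₁−j₂=0  J−j₁+j₂=3  j₁+j₂+J+1=5
(j₁±m₁, j₂±m₂, J±M) = (1,0,3,1,3,0)
P² = 36/5
sum k=0..0:
  [0] +1/6 = 1/6
S = 1/6
C² = P²·S² = 1/5 ; C = +0.447214

+0.447214  (= +√(1/5))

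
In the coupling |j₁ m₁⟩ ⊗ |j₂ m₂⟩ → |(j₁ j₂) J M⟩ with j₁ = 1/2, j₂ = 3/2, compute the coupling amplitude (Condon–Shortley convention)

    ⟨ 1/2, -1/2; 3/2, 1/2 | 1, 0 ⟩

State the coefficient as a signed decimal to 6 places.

triangle: 1!*0!*2!/4! = 2/24
(j±m)!: 0!*1!*2!*1!*1!*1! = 2
prefactor² = (2J+1)*Δ*N² = 1/2
  k=1: −1/(1!*0!*0!*1!*0!*1!) = -1
Σ = -1  ⇒  CG² = 1/2*(-1)² = 1/2
CG = −√(1/2) = -0.707107

−√(1/2) = -0.707107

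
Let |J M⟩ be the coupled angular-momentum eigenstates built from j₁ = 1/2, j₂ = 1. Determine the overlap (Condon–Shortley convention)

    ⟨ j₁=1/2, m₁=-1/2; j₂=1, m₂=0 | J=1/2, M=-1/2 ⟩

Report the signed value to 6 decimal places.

−√(1/3) ≈ -0.577350

j₁+j₂−J=1  J+j₁−j₂=0  J−j₁+j₂=1  j₁+j₂+J+1=3
(j₁±m₁, j₂±m₂, J±M) = (0,1,1,1,0,1)
P² = 1/3
sum k=1..1:
  [1] −1/1 = -1
S = -1
C² = P²·S² = 1/3 ; C = -0.577350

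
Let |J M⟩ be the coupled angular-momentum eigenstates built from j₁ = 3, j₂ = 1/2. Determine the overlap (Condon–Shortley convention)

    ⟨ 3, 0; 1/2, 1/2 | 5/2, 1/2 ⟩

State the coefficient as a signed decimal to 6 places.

triangle: 1!*5!*0!/7! = 120/5040
(j±m)!: 3!*3!*1!*0!*3!*2! = 432
prefactor² = (2J+1)*Δ*N² = 432/7
  k=1: −1/(1!*0!*2!*0!*3!*0!) = -1/12
Σ = -1/12  ⇒  CG² = 432/7*(-1/12)² = 3/7
CG = −√(3/7) = -0.654654

-0.654654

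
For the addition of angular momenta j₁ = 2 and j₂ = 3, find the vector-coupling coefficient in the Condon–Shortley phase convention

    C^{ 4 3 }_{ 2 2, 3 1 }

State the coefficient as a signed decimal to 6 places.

triangle: 1!*3!*5!/10! = 720/3628800
(j±m)!: 4!*0!*4!*2!*7!*1! = 5806080
prefactor² = (2J+1)*Δ*N² = 10368
  k=0: +1/(0!*1!*0!*4!*3!*1!) = 1/144
Σ = 1/144  ⇒  CG² = 10368*1/144² = 1/2
CG = +√(1/2) = +0.707107

+√(1/2) ≈ +0.707107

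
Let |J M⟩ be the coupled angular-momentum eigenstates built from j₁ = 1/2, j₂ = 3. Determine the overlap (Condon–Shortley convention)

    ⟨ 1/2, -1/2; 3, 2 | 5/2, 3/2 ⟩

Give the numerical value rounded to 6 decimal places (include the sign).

-0.845154  (= −√(5/7))

√[6·1!0!5!/7! · 0!1!5!1!4!1!] = √(2880/7)
  +(−1)^1/∏(1,0,0,4,0,1)! = -1/24  (running -1/24)
⟨..|..⟩ = √(2880/7)·(-1/24) = -0.845154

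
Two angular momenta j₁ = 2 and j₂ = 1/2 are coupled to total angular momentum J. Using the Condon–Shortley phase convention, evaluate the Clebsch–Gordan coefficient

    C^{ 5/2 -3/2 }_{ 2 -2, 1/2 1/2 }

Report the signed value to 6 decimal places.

+√(1/5) = +0.447214

√[6·0!4!1!/6! · 0!4!1!0!1!4!] = √(576/5)
  +(−1)^0/∏(0,0,4,1,0,0)! = 1/24  (running 1/24)
⟨..|..⟩ = √(576/5)·(1/24) = +0.447214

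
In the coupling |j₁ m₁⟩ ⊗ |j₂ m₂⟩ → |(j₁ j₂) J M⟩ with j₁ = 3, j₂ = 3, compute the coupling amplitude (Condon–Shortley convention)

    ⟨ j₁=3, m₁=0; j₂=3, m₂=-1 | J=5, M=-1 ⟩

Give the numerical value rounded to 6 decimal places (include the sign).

triangle: 1!×5!×5!/12! = 14400/479001600
(j±m)!: 3!×3!×2!×4!×4!×6! = 29859840
prefactor² = (2J+1)×Δ×N² = 69120/7
  k=0: +1/(0!×1!×3!×2!×2!×3!) = 1/144
  k=1: −1/(1!×0!×2!×1!×3!×4!) = -1/288
Σ = 1/288  ⇒  CG² = 69120/7×1/288² = 5/42
CG = +√(5/42) = +0.345033

+√(5/42) = +0.345033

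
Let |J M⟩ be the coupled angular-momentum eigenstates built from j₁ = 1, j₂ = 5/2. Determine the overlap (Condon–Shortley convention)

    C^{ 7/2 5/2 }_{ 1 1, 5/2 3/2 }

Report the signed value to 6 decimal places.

+√(5/7) ≈ +0.845154

j₁+j₂−J=0  J+j₁−j₂=2  J−j₁+j₂=5  j₁+j₂+J+1=8
(j₁±m₁, j₂±m₂, J±M) = (2,0,4,1,6,1)
P² = 11520/7
sum k=0..0:
  [0] +1/48 = 1/48
S = 1/48
C² = P²·S² = 5/7 ; C = +0.845154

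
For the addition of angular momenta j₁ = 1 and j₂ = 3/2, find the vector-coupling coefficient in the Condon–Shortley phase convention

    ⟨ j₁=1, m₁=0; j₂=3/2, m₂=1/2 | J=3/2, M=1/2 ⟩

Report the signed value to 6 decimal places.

triangle: 1!*1!*2!/5! = 2/120
(j±m)!: 1!*1!*2!*1!*2!*1! = 4
prefactor² = (2J+1)*Δ*N² = 4/15
  k=0: +1/(0!*1!*1!*2!*0!*0!) = 1/2
  k=1: −1/(1!*0!*0!*1!*1!*1!) = -1
Σ = -1/2  ⇒  CG² = 4/15*(-1/2)² = 1/15
CG = −√(1/15) = -0.258199

−√(1/15) = -0.258199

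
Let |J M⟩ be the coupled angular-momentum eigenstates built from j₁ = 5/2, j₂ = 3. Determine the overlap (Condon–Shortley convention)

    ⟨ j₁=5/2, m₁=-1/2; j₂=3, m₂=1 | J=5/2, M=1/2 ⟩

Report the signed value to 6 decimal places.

+0.478091  (= +√(8/35))

triangle: 3!×2!×3!/9! = 72/362880
(j±m)!: 2!×3!×4!×2!×3!×2! = 6912
prefactor² = (2J+1)×Δ×N² = 288/35
  k=1: −1/(1!×2!×2!×3!×0!×0!) = -1/24
  k=2: +1/(2!×1!×1!×2!×1!×1!) = 1/4
  k=3: −1/(3!×0!×0!×1!×2!×2!) = -1/24
Σ = 1/6  ⇒  CG² = 288/35×1/6² = 8/35
CG = +√(8/35) = +0.478091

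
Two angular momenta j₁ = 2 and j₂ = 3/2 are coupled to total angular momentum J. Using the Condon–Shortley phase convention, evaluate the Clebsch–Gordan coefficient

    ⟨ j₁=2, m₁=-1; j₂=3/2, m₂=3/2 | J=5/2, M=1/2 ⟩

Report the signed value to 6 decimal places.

−√(27/70) ≈ -0.621059

triangle: 1!·3!·2!/7! = 12/5040
(j±m)!: 1!·3!·3!·0!·3!·2! = 432
prefactor² = (2J+1)·Δ·N² = 216/35
  k=1: −1/(1!·0!·2!·2!·1!·0!) = -1/4
Σ = -1/4  ⇒  CG² = 216/35·(-1/4)² = 27/70
CG = −√(27/70) = -0.621059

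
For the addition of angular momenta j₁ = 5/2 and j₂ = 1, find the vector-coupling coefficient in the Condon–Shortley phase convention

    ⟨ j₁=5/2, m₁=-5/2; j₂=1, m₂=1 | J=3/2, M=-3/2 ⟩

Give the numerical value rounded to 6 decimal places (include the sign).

+√(2/3) ≈ +0.816497

√[4·2!3!0!/6! · 0!5!2!0!0!3!] = √(96)
  +(−1)^2/∏(2,0,3,0,0,0)! = 1/12  (running 1/12)
⟨..|..⟩ = √(96)·(1/12) = +0.816497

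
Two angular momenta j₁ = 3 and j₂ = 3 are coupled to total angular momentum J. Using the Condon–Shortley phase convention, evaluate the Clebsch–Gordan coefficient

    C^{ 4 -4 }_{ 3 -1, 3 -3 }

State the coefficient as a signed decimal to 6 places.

+√(3/11) = +0.522233

triangle: 2!*4!*4!/11! = 1152/39916800
(j±m)!: 2!*4!*0!*6!*0!*8! = 1393459200
prefactor² = (2J+1)*Δ*N² = 3981312/11
  k=0: +1/(0!*2!*4!*0!*0!*4!) = 1/1152
Σ = 1/1152  ⇒  CG² = 3981312/11*1/1152² = 3/11
CG = +√(3/11) = +0.522233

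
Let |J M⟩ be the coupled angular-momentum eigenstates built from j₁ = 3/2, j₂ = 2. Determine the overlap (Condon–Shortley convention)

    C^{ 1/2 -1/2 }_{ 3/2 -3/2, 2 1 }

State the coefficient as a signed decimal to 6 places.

√[2·3!0!1!/5! · 0!3!3!1!0!1!] = √(18/5)
  +(−1)^3/∏(3,0,0,0,0,1)! = -1/6  (running -1/6)
⟨..|..⟩ = √(18/5)·(-1/6) = -0.316228

−√(1/10) = -0.316228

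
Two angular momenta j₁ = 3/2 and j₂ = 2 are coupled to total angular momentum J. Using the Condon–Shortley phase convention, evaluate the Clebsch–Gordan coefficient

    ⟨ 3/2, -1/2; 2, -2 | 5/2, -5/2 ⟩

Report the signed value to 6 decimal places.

√[6·1!2!3!/7! · 1!2!0!4!0!5!] = √(576/7)
  +(−1)^0/∏(0,1,2,0,0,3)! = 1/12  (running 1/12)
⟨..|..⟩ = √(576/7)·(1/12) = +0.755929

+0.755929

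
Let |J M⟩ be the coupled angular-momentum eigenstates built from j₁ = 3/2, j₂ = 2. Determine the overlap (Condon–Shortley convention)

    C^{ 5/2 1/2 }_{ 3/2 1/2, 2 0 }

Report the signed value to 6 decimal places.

j₁+j₂−J=1  J+j₁−j₂=2  J−j₁+j₂=3  j₁+j₂+J+1=7
(j₁±m₁, j₂±m₂, J±M) = (2,1,2,2,3,2)
P² = 48/35
sum k=0..1:
  [0] +1/2 = 1/2
  [1] −1/4 = -1/4
S = 1/4
C² = P²·S² = 3/35 ; C = +0.292770

+0.292770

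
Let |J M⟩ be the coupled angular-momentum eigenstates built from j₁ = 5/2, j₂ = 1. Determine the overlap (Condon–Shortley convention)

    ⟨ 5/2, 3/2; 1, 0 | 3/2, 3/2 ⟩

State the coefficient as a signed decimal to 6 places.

-0.516398  (= −√(4/15))

j₁+j₂−J=2  J+j₁−j₂=3  J−j₁+j₂=0  j₁+j₂+J+1=6
(j₁±m₁, j₂±m₂, J±M) = (4,1,1,1,3,0)
P² = 48/5
sum k=1..1:
  [1] −1/6 = -1/6
S = -1/6
C² = P²·S² = 4/15 ; C = -0.516398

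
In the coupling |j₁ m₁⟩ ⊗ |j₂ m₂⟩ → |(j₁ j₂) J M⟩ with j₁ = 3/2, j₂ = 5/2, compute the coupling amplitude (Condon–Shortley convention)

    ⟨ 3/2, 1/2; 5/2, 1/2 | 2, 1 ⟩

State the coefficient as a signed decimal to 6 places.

−√(25/84) = -0.545545

√[5·2!1!3!/7! · 2!1!3!2!3!1!] = √(12/7)
  +(−1)^0/∏(0,2,1,3,0,0)! = 1/12  (running 1/12)
  +(−1)^1/∏(1,1,0,2,1,1)! = -1/2  (running -5/12)
⟨..|..⟩ = √(12/7)·(-5/12) = -0.545545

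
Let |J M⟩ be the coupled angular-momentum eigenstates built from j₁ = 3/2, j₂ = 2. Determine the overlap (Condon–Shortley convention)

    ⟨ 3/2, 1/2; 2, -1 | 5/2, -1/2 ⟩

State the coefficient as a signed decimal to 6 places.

√[6·1!2!3!/7! · 2!1!1!3!2!3!] = √(72/35)
  +(−1)^0/∏(0,1,1,1,1,2)! = 1/2  (running 1/2)
  +(−1)^1/∏(1,0,0,0,2,3)! = -1/12  (running 5/12)
⟨..|..⟩ = √(72/35)·(5/12) = +0.597614

+0.597614  (= +√(5/14))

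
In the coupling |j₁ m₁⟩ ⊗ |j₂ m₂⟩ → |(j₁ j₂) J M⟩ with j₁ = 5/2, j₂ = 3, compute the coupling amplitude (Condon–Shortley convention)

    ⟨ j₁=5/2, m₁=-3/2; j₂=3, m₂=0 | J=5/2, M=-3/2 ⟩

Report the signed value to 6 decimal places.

+√(7/30) ≈ +0.483046

j₁+j₂−J=3  J+j₁−j₂=2  J−j₁+j₂=3  j₁+j₂+J+1=9
(j₁±m₁, j₂±m₂, J±M) = (1,4,3,3,1,4)
P² = 864/35
sum k=2..3:
  [2] +1/8 = 1/8
  [3] −1/36 = -1/36
S = 7/72
C² = P²·S² = 7/30 ; C = +0.483046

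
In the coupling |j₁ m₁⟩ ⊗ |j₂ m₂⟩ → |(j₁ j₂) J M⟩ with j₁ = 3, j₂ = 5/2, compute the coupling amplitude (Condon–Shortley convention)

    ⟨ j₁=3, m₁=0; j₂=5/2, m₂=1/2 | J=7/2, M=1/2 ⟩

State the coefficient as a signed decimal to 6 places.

-0.436436  (= −√(4/21))

j₁+j₂−J=2  J+j₁−j₂=4  J−j₁+j₂=3  j₁+j₂+J+1=10
(j₁±m₁, j₂±m₂, J±M) = (3,3,3,2,4,3)
P² = 6912/175
sum k=0..2:
  [0] +1/72 = 1/72
  [1] −1/8 = -1/8
  [2] +1/24 = 1/24
S = -5/72
C² = P²·S² = 4/21 ; C = -0.436436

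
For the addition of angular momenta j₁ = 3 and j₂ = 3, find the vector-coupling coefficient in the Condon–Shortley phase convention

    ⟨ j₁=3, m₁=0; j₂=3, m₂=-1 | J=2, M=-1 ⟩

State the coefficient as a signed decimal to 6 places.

√[5·4!2!2!/9! · 3!3!2!4!1!3!] = √(96/7)
  +(−1)^1/∏(1,3,2,1,0,1)! = -1/12  (running -1/12)
  +(−1)^2/∏(2,2,1,0,1,2)! = 1/8  (running 1/24)
⟨..|..⟩ = √(96/7)·(1/24) = +0.154303

+0.154303  (= +√(1/42))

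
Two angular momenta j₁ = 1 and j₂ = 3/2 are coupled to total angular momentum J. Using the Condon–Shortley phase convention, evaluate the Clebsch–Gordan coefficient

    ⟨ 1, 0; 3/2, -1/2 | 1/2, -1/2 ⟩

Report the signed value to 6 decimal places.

j₁+j₂−J=2  J+j₁−j₂=0  J−j₁+j₂=1  j₁+j₂+J+1=4
(j₁±m₁, j₂±m₂, J±M) = (1,1,1,2,0,1)
P² = 1/3
sum k=1..1:
  [1] −1/1 = -1
S = -1
C² = P²·S² = 1/3 ; C = -0.577350

-0.577350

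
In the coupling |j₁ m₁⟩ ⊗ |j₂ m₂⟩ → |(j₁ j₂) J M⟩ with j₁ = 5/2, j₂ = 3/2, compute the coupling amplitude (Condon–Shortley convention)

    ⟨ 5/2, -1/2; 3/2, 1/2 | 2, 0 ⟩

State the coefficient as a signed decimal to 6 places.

-0.267261  (= −√(1/14))

√[5·2!3!1!/7! · 2!3!2!1!2!2!] = √(8/7)
  +(−1)^1/∏(1,1,2,1,1,0)! = -1/2  (running -1/2)
  +(−1)^2/∏(2,0,1,0,2,1)! = 1/4  (running -1/4)
⟨..|..⟩ = √(8/7)·(-1/4) = -0.267261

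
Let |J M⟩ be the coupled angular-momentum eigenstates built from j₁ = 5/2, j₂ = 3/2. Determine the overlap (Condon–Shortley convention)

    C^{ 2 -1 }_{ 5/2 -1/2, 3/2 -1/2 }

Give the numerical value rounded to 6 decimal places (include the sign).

√[5·2!3!1!/7! · 2!3!1!2!1!3!] = √(12/7)
  +(−1)^0/∏(0,2,3,1,0,0)! = 1/12  (running 1/12)
  +(−1)^1/∏(1,1,2,0,1,1)! = -1/2  (running -5/12)
⟨..|..⟩ = √(12/7)·(-5/12) = -0.545545

−√(25/84) ≈ -0.545545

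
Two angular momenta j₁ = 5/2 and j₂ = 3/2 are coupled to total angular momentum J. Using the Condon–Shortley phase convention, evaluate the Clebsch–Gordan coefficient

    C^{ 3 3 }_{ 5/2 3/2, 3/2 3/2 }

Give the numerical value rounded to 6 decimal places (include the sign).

-0.612372

triangle: 1!×4!×2!/8! = 48/40320
(j±m)!: 4!×1!×3!×0!×6!×0! = 103680
prefactor² = (2J+1)×Δ×N² = 864
  k=1: −1/(1!×0!×0!×2!×4!×0!) = -1/48
Σ = -1/48  ⇒  CG² = 864×(-1/48)² = 3/8
CG = −√(3/8) = -0.612372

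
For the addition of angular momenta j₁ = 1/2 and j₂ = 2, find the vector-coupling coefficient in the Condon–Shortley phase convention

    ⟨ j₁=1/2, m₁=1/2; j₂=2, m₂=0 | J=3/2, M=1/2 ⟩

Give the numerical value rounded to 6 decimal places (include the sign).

√[4·1!0!3!/5! · 1!0!2!2!2!1!] = √(8/5)
  +(−1)^0/∏(0,1,0,2,0,1)! = 1/2  (running 1/2)
⟨..|..⟩ = √(8/5)·(1/2) = +0.632456

+√(2/5) = +0.632456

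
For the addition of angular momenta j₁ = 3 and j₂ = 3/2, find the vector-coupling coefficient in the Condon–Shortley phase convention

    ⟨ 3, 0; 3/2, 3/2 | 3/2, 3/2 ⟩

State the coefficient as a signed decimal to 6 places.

j₁+j₂−J=3  J+j₁−j₂=3  J−j₁+j₂=0  j₁+j₂+J+1=7
(j₁±m₁, j₂±m₂, J±M) = (3,3,3,0,3,0)
P² = 1296/35
sum k=3..3:
  [3] −1/36 = -1/36
S = -1/36
C² = P²·S² = 1/35 ; C = -0.169031

-0.169031  (= −√(1/35))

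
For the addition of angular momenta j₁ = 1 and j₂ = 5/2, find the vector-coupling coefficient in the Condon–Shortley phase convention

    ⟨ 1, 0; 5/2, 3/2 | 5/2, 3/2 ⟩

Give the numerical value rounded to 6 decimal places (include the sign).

j₁+j₂−J=1  J+j₁−j₂=1  J−j₁+j₂=4  j₁+j₂+J+1=7
(j₁±m₁, j₂±m₂, J±M) = (1,1,4,1,4,1)
P² = 576/35
sum k=0..1:
  [0] +1/24 = 1/24
  [1] −1/6 = -1/6
S = -1/8
C² = P²·S² = 9/35 ; C = -0.507093

−√(9/35) = -0.507093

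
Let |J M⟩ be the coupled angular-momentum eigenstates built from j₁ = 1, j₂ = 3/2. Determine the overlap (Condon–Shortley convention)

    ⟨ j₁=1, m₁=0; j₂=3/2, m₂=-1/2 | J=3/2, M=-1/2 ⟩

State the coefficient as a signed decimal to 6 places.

j₁+j₂−J=1  J+j₁−j₂=1  J−j₁+j₂=2  j₁+j₂+J+1=5
(j₁±m₁, j₂±m₂, J±M) = (1,1,1,2,1,2)
P² = 4/15
sum k=0..1:
  [0] +1/1 = 1
  [1] −1/2 = -1/2
S = 1/2
C² = P²·S² = 1/15 ; C = +0.258199

+0.258199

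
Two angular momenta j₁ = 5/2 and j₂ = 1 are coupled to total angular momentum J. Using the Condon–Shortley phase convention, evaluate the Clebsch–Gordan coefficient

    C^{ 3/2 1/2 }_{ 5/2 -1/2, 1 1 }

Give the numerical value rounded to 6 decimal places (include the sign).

+0.447214

√[4·2!3!0!/6! · 2!3!2!0!2!1!] = √(16/5)
  +(−1)^2/∏(2,0,1,0,2,0)! = 1/4  (running 1/4)
⟨..|..⟩ = √(16/5)·(1/4) = +0.447214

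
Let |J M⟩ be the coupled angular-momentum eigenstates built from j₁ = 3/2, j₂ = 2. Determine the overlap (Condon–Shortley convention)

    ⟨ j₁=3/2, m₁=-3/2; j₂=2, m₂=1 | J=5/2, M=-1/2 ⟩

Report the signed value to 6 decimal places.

√[6·1!2!3!/7! · 0!3!3!1!2!3!] = √(216/35)
  +(−1)^1/∏(1,0,2,2,0,1)! = -1/4  (running -1/4)
⟨..|..⟩ = √(216/35)·(-1/4) = -0.621059

−√(27/70) ≈ -0.621059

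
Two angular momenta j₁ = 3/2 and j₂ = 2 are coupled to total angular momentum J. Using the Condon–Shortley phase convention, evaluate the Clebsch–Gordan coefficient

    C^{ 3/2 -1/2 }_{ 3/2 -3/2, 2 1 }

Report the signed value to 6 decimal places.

j₁+j₂−J=2  J+j₁−j₂=1  J−j₁+j₂=2  j₁+j₂+J+1=6
(j₁±m₁, j₂±m₂, J±M) = (0,3,3,1,1,2)
P² = 8/5
sum k=2..2:
  [2] +1/2 = 1/2
S = 1/2
C² = P²·S² = 2/5 ; C = +0.632456

+0.632456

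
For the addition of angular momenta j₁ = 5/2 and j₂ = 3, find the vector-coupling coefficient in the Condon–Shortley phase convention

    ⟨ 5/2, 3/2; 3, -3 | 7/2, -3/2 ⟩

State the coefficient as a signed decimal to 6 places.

+√(2/7) ≈ +0.534522

triangle: 2!×3!×4!/10! = 288/3628800
(j±m)!: 4!×1!×0!×6!×2!×5! = 4147200
prefactor² = (2J+1)×Δ×N² = 18432/7
  k=0: +1/(0!×2!×1!×0!×2!×4!) = 1/96
Σ = 1/96  ⇒  CG² = 18432/7×1/96² = 2/7
CG = +√(2/7) = +0.534522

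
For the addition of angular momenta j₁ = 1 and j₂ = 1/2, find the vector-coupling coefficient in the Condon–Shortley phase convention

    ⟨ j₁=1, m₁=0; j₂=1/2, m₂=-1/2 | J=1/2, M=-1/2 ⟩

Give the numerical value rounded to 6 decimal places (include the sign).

+√(1/3) ≈ +0.577350

√[2·1!1!0!/3! · 1!1!0!1!0!1!] = √(1/3)
  +(−1)^0/∏(0,1,1,0,0,0)! = 1  (running 1)
⟨..|..⟩ = √(1/3)·(1) = +0.577350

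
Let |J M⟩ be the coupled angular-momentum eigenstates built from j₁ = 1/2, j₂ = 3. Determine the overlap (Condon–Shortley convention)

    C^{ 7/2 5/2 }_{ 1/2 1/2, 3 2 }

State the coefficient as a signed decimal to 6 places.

+0.925820  (= +√(6/7))

√[8·0!1!6!/8! · 1!0!5!1!6!1!] = √(86400/7)
  +(−1)^0/∏(0,0,0,5,1,1)! = 1/120  (running 1/120)
⟨..|..⟩ = √(86400/7)·(1/120) = +0.925820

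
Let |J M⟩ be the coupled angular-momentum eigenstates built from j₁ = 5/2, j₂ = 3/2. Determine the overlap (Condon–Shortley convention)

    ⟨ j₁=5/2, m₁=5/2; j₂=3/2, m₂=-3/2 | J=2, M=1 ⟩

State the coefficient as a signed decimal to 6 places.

+0.597614  (= +√(5/14))

√[5·2!3!1!/7! · 5!0!0!3!3!1!] = √(360/7)
  +(−1)^0/∏(0,2,0,0,3,1)! = 1/12  (running 1/12)
⟨..|..⟩ = √(360/7)·(1/12) = +0.597614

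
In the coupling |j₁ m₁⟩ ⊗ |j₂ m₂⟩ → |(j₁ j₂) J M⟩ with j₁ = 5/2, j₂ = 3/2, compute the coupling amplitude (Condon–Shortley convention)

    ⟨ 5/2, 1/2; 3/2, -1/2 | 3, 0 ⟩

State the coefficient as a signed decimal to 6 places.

+√(1/5) = +0.447214

j₁+j₂−J=1  J+j₁−j₂=4  J−j₁+j₂=2  j₁+j₂+J+1=8
(j₁±m₁, j₂±m₂, J±M) = (3,2,1,2,3,3)
P² = 36/5
sum k=0..1:
  [0] +1/4 = 1/4
  [1] −1/12 = -1/12
S = 1/6
C² = P²·S² = 1/5 ; C = +0.447214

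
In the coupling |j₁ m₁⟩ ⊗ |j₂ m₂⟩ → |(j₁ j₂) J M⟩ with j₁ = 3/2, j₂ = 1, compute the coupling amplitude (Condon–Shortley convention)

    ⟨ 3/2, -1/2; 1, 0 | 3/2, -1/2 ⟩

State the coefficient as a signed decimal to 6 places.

-0.258199  (= −√(1/15))

√[4·1!2!1!/5! · 1!2!1!1!1!2!] = √(4/15)
  +(−1)^0/∏(0,1,2,1,0,0)! = 1/2  (running 1/2)
  +(−1)^1/∏(1,0,1,0,1,1)! = -1  (running -1/2)
⟨..|..⟩ = √(4/15)·(-1/2) = -0.258199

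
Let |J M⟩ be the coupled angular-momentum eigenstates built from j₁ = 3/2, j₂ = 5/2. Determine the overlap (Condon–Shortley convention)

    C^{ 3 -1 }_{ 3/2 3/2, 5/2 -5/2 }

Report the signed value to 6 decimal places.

+√(1/8) ≈ +0.353553

triangle: 1!*2!*4!/8! = 48/40320
(j±m)!: 3!*0!*0!*5!*2!*4! = 34560
prefactor² = (2J+1)*Δ*N² = 288
  k=0: +1/(0!*1!*0!*0!*2!*4!) = 1/48
Σ = 1/48  ⇒  CG² = 288*1/48² = 1/8
CG = +√(1/8) = +0.353553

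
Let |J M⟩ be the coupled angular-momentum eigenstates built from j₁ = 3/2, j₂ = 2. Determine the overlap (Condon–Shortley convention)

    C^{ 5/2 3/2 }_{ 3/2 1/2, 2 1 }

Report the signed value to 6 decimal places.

−√(1/35) ≈ -0.169031

triangle: 1!×2!×3!/7! = 12/5040
(j±m)!: 2!×1!×3!×1!×4!×1! = 288
prefactor² = (2J+1)×Δ×N² = 144/35
  k=0: +1/(0!×1!×1!×3!×1!×0!) = 1/6
  k=1: −1/(1!×0!×0!×2!×2!×1!) = -1/4
Σ = -1/12  ⇒  CG² = 144/35×(-1/12)² = 1/35
CG = −√(1/35) = -0.169031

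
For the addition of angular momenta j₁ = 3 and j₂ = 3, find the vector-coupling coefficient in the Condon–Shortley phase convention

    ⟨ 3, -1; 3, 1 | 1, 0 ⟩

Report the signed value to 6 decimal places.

−√(1/28) = -0.188982

triangle: 5!×1!×1!/8! = 120/40320
(j±m)!: 2!×4!×4!×2!×1!×1! = 2304
prefactor² = (2J+1)×Δ×N² = 144/7
  k=3: −1/(3!×2!×1!×1!×0!×0!) = -1/12
  k=4: +1/(4!×1!×0!×0!×1!×1!) = 1/24
Σ = -1/24  ⇒  CG² = 144/7×(-1/24)² = 1/28
CG = −√(1/28) = -0.188982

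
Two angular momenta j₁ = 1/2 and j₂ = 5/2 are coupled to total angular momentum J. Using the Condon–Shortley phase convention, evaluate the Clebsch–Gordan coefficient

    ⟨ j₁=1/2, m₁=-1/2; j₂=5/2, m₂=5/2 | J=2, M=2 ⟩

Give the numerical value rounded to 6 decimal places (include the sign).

-0.912871  (= −√(5/6))

triangle: 1!×0!×4!/6! = 24/720
(j±m)!: 0!×1!×5!×0!×4!×0! = 2880
prefactor² = (2J+1)×Δ×N² = 480
  k=1: −1/(1!×0!×0!×4!×0!×0!) = -1/24
Σ = -1/24  ⇒  CG² = 480×(-1/24)² = 5/6
CG = −√(5/6) = -0.912871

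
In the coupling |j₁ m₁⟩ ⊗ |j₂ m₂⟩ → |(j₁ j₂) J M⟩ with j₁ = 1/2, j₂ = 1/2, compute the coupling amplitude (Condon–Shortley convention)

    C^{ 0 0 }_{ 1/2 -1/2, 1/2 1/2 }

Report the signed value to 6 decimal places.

-0.707107

triangle: 1!·0!·0!/2! = 1/2
(j±m)!: 0!·1!·1!·0!·0!·0! = 1
prefactor² = (2J+1)·Δ·N² = 1/2
  k=1: −1/(1!·0!·0!·0!·0!·0!) = -1
Σ = -1  ⇒  CG² = 1/2·(-1)² = 1/2
CG = −√(1/2) = -0.707107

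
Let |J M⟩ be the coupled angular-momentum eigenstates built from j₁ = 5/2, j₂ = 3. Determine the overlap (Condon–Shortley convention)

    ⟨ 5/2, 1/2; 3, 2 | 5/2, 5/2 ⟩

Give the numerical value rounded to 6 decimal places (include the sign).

+0.597614

triangle: 3!·2!·3!/9! = 72/362880
(j±m)!: 3!·2!·5!·1!·5!·0! = 172800
prefactor² = (2J+1)·Δ·N² = 1440/7
  k=2: +1/(2!·1!·0!·3!·2!·0!) = 1/24
Σ = 1/24  ⇒  CG² = 1440/7·1/24² = 5/14
CG = +√(5/14) = +0.597614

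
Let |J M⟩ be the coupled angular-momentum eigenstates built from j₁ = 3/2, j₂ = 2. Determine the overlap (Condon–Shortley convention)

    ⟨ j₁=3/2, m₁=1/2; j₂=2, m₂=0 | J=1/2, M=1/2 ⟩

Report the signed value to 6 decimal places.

−√(1/5) = -0.447214

√[2·3!0!1!/5! · 2!1!2!2!1!0!] = √(4/5)
  +(−1)^1/∏(1,2,0,1,0,0)! = -1/2  (running -1/2)
⟨..|..⟩ = √(4/5)·(-1/2) = -0.447214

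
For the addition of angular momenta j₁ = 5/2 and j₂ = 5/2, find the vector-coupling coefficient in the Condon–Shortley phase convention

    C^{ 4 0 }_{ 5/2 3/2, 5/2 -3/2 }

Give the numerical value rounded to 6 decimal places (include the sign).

+0.566947  (= +√(9/28))

j₁+j₂−J=1  J+j₁−j₂=4  J−j₁+j₂=4  j₁+j₂+J+1=10
(j₁±m₁, j₂±m₂, J±M) = (4,1,1,4,4,4)
P² = 82944/175
sum k=0..1:
  [0] +1/36 = 1/36
  [1] −1/576 = -1/576
S = 5/192
C² = P²·S² = 9/28 ; C = +0.566947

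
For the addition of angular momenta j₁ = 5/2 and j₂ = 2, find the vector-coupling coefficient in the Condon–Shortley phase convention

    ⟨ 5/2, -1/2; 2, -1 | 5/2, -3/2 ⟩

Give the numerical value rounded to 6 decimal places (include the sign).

-0.414039  (= −√(6/35))

j₁+j₂−J=2  J+j₁−j₂=3  J−j₁+j₂=2  j₁+j₂+J+1=8
(j₁±m₁, j₂±m₂, J±M) = (2,3,1,3,1,4)
P² = 216/35
sum k=0..1:
  [0] +1/12 = 1/12
  [1] −1/4 = -1/4
S = -1/6
C² = P²·S² = 6/35 ; C = -0.414039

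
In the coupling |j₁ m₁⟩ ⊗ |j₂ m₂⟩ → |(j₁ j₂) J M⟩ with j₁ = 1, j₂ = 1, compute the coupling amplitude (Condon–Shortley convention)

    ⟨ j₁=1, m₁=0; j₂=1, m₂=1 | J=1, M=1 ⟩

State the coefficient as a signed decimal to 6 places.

j₁+j₂−J=1  J+j₁−j₂=1  J−j₁+j₂=1  j₁+j₂+J+1=4
(j₁±m₁, j₂±m₂, J±M) = (1,1,2,0,2,0)
P² = 1/2
sum k=1..1:
  [1] −1/1 = -1
S = -1
C² = P²·S² = 1/2 ; C = -0.707107

-0.707107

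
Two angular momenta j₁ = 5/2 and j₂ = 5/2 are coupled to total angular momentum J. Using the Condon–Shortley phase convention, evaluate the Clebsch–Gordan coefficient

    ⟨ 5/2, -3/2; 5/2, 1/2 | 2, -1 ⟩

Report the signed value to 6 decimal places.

+√(1/7) ≈ +0.377964

triangle: 3!·2!·2!/8! = 24/40320
(j±m)!: 1!·4!·3!·2!·1!·3! = 1728
prefactor² = (2J+1)·Δ·N² = 36/7
  k=2: +1/(2!·1!·2!·1!·0!·1!) = 1/4
  k=3: −1/(3!·0!·1!·0!·1!·2!) = -1/12
Σ = 1/6  ⇒  CG² = 36/7·1/6² = 1/7
CG = +√(1/7) = +0.377964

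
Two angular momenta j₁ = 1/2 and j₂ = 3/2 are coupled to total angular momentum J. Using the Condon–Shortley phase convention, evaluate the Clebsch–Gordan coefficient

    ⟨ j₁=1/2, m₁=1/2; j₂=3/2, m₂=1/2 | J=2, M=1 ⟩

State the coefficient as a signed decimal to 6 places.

triangle: 0!*1!*3!/5! = 6/120
(j±m)!: 1!*0!*2!*1!*3!*1! = 12
prefactor² = (2J+1)*Δ*N² = 3
  k=0: +1/(0!*0!*0!*2!*1!*1!) = 1/2
Σ = 1/2  ⇒  CG² = 3*1/2² = 3/4
CG = +√(3/4) = +0.866025

+√(3/4) ≈ +0.866025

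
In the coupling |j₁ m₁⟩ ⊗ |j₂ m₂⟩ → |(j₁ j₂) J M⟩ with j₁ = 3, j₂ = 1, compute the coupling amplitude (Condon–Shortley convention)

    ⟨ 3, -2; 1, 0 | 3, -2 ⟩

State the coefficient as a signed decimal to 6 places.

triangle: 1!*5!*1!/8! = 120/40320
(j±m)!: 1!*5!*1!*1!*1!*5! = 14400
prefactor² = (2J+1)*Δ*N² = 300
  k=0: +1/(0!*1!*5!*1!*0!*0!) = 1/120
  k=1: −1/(1!*0!*4!*0!*1!*1!) = -1/24
Σ = -1/30  ⇒  CG² = 300*(-1/30)² = 1/3
CG = −√(1/3) = -0.577350

−√(1/3) ≈ -0.577350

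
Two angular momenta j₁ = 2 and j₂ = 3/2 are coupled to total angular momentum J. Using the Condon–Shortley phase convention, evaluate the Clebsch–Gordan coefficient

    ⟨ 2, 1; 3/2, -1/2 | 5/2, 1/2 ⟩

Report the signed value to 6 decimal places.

j₁+j₂−J=1  J+j₁−j₂=3  J−j₁+j₂=2  j₁+j₂+J+1=7
(j₁±m₁, j₂±m₂, J±M) = (3,1,1,2,3,2)
P² = 72/35
sum k=0..1:
  [0] +1/2 = 1/2
  [1] −1/12 = -1/12
S = 5/12
C² = P²·S² = 5/14 ; C = +0.597614

+√(5/14) = +0.597614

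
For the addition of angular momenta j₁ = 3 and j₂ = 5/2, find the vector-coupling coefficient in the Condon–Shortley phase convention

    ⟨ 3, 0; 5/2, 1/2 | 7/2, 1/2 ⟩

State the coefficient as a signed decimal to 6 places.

-0.436436  (= −√(4/21))

√[8·2!4!3!/10! · 3!3!3!2!4!3!] = √(6912/175)
  +(−1)^0/∏(0,2,3,3,1,0)! = 1/72  (running 1/72)
  +(−1)^1/∏(1,1,2,2,2,1)! = -1/8  (running -1/9)
  +(−1)^2/∏(2,0,1,1,3,2)! = 1/24  (running -5/72)
⟨..|..⟩ = √(6912/175)·(-5/72) = -0.436436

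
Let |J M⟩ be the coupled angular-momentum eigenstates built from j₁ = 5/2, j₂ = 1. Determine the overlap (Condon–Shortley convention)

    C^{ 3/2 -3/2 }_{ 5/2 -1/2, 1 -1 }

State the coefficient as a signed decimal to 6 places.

+0.258199

j₁+j₂−J=2  J+j₁−j₂=3  J−j₁+j₂=0  j₁+j₂+J+1=6
(j₁±m₁, j₂±m₂, J±M) = (2,3,0,2,0,3)
P² = 48/5
sum k=0..0:
  [0] +1/12 = 1/12
S = 1/12
C² = P²·S² = 1/15 ; C = +0.258199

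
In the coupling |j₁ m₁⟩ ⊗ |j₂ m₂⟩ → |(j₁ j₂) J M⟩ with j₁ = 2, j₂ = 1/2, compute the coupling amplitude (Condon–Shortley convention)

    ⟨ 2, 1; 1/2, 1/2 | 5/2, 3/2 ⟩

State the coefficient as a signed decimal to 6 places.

+√(4/5) ≈ +0.894427

j₁+j₂−J=0  J+j₁−j₂=4  J−j₁+j₂=1  j₁+j₂+J+1=6
(j₁±m₁, j₂±m₂, J±M) = (3,1,1,0,4,1)
P² = 144/5
sum k=0..0:
  [0] +1/6 = 1/6
S = 1/6
C² = P²·S² = 4/5 ; C = +0.894427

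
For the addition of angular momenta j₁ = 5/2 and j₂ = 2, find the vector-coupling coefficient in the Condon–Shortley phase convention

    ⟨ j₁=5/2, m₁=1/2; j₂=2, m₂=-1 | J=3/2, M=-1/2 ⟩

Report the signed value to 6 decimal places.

j₁+j₂−J=3  J+j₁−j₂=2  J−j₁+j₂=1  j₁+j₂+J+1=7
(j₁±m₁, j₂±m₂, J±M) = (3,2,1,3,1,2)
P² = 48/35
sum k=0..1:
  [0] +1/12 = 1/12
  [1] −1/2 = -1/2
S = -5/12
C² = P²·S² = 5/21 ; C = -0.487950

-0.487950  (= −√(5/21))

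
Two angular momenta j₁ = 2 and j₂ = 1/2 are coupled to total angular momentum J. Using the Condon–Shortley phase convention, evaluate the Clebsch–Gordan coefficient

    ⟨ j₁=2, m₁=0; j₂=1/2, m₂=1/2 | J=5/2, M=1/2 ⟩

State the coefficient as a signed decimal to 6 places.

+0.774597

√[6·0!4!1!/6! · 2!2!1!0!3!2!] = √(48/5)
  +(−1)^0/∏(0,0,2,1,2,0)! = 1/4  (running 1/4)
⟨..|..⟩ = √(48/5)·(1/4) = +0.774597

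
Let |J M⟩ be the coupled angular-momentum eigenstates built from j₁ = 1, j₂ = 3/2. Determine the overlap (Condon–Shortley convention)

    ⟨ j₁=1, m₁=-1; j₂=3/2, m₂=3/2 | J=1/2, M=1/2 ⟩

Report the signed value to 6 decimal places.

j₁+j₂−J=2  J+j₁−j₂=0  J−j₁+j₂=1  j₁+j₂+J+1=4
(j₁±m₁, j₂±m₂, J±M) = (0,2,3,0,1,0)
P² = 2
sum k=2..2:
  [2] +1/2 = 1/2
S = 1/2
C² = P²·S² = 1/2 ; C = +0.707107

+√(1/2) = +0.707107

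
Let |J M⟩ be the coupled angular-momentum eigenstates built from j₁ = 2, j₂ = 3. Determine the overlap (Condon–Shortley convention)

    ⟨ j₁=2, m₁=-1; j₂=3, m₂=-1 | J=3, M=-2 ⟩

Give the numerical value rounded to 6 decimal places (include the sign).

j₁+j₂−J=2  J+j₁−j₂=2  J−j₁+j₂=4  j₁+j₂+J+1=9
(j₁±m₁, j₂±m₂, J±M) = (1,3,2,4,1,5)
P² = 64
sum k=1..2:
  [1] −1/12 = -1/12
  [2] +1/48 = 1/48
S = -1/16
C² = P²·S² = 1/4 ; C = -0.500000

−√(1/4) ≈ -0.500000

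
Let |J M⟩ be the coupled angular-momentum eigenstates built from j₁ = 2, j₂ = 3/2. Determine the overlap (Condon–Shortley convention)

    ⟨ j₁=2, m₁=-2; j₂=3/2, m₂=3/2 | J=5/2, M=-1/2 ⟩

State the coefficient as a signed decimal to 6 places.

−√(6/35) ≈ -0.414039

triangle: 1!×3!×2!/7! = 12/5040
(j±m)!: 0!×4!×3!×0!×2!×3! = 1728
prefactor² = (2J+1)×Δ×N² = 864/35
  k=1: −1/(1!×0!×3!×2!×0!×0!) = -1/12
Σ = -1/12  ⇒  CG² = 864/35×(-1/12)² = 6/35
CG = −√(6/35) = -0.414039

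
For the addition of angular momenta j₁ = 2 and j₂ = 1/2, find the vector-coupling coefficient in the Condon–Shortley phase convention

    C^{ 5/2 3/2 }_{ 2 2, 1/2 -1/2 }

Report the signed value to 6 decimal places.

+√(1/5) = +0.447214

j₁+j₂−J=0  J+j₁−j₂=4  J−j₁+j₂=1  j₁+j₂+J+1=6
(j₁±m₁, j₂±m₂, J±M) = (4,0,0,1,4,1)
P² = 576/5
sum k=0..0:
  [0] +1/24 = 1/24
S = 1/24
C² = P²·S² = 1/5 ; C = +0.447214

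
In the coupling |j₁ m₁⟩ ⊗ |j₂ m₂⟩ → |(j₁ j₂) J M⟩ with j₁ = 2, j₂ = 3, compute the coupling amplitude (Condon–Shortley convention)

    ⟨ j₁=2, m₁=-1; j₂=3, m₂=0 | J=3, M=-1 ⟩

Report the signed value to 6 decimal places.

−√(1/30) = -0.182574

triangle: 2!·2!·4!/9! = 96/362880
(j±m)!: 1!·3!·3!·3!·2!·4! = 10368
prefactor² = (2J+1)·Δ·N² = 96/5
  k=1: −1/(1!·1!·2!·2!·0!·2!) = -1/8
  k=2: +1/(2!·0!·1!·1!·1!·3!) = 1/12
Σ = -1/24  ⇒  CG² = 96/5·(-1/24)² = 1/30
CG = −√(1/30) = -0.182574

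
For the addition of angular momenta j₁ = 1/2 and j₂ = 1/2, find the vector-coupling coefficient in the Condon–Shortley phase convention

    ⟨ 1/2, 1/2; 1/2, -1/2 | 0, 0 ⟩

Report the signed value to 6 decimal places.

+√(1/2) = +0.707107

triangle: 1!·0!·0!/2! = 1/2
(j±m)!: 1!·0!·0!·1!·0!·0! = 1
prefactor² = (2J+1)·Δ·N² = 1/2
  k=0: +1/(0!·1!·0!·0!·0!·0!) = 1
Σ = 1  ⇒  CG² = 1/2·1² = 1/2
CG = +√(1/2) = +0.707107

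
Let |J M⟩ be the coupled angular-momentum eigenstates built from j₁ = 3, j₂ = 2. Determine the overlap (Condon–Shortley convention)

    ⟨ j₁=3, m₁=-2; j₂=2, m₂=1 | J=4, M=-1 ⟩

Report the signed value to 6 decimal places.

−√(7/20) = -0.591608

triangle: 1!·5!·3!/10! = 720/3628800
(j±m)!: 1!·5!·3!·1!·3!·5! = 518400
prefactor² = (2J+1)·Δ·N² = 6480/7
  k=0: +1/(0!·1!·5!·3!·0!·0!) = 1/720
  k=1: −1/(1!·0!·4!·2!·1!·1!) = -1/48
Σ = -7/360  ⇒  CG² = 6480/7·(-7/360)² = 7/20
CG = −√(7/20) = -0.591608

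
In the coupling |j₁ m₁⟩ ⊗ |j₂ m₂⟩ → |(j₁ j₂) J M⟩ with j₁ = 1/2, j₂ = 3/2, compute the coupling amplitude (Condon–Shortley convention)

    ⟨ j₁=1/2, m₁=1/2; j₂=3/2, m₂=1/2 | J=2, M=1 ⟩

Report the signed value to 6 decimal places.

+√(3/4) = +0.866025

√[5·0!1!3!/5! · 1!0!2!1!3!1!] = √(3)
  +(−1)^0/∏(0,0,0,2,1,1)! = 1/2  (running 1/2)
⟨..|..⟩ = √(3)·(1/2) = +0.866025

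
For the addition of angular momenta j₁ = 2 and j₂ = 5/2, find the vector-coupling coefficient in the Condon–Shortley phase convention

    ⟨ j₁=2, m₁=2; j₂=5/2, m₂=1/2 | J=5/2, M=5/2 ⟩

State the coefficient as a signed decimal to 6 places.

√[6·2!2!3!/8! · 4!0!3!2!5!0!] = √(864/7)
  +(−1)^0/∏(0,2,0,3,2,0)! = 1/24  (running 1/24)
⟨..|..⟩ = √(864/7)·(1/24) = +0.462910

+0.462910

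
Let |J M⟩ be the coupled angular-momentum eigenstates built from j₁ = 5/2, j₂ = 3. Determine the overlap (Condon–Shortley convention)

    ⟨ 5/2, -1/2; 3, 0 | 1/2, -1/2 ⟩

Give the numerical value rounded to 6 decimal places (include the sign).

−√(1/7) ≈ -0.377964

√[2·5!0!1!/7! · 2!3!3!3!0!1!] = √(144/7)
  +(−1)^3/∏(3,2,0,0,0,1)! = -1/12  (running -1/12)
⟨..|..⟩ = √(144/7)·(-1/12) = -0.377964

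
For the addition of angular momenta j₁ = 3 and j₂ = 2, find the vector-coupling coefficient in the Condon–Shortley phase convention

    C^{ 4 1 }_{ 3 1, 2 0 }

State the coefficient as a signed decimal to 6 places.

+√(3/28) = +0.327327

triangle: 1!×5!×3!/10! = 720/3628800
(j±m)!: 4!×2!×2!×2!×5!×3! = 138240
prefactor² = (2J+1)×Δ×N² = 1728/7
  k=0: +1/(0!×1!×2!×2!×3!×1!) = 1/24
  k=1: −1/(1!×0!×1!×1!×4!×2!) = -1/48
Σ = 1/48  ⇒  CG² = 1728/7×1/48² = 3/28
CG = +√(3/28) = +0.327327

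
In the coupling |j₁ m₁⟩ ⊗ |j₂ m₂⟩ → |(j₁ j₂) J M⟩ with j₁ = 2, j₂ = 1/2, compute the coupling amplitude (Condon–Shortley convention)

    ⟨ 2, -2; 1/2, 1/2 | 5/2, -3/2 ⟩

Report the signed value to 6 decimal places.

+0.447214  (= +√(1/5))

triangle: 0!×4!×1!/6! = 24/720
(j±m)!: 0!×4!×1!×0!×1!×4! = 576
prefactor² = (2J+1)×Δ×N² = 576/5
  k=0: +1/(0!×0!×4!×1!×0!×0!) = 1/24
Σ = 1/24  ⇒  CG² = 576/5×1/24² = 1/5
CG = +√(1/5) = +0.447214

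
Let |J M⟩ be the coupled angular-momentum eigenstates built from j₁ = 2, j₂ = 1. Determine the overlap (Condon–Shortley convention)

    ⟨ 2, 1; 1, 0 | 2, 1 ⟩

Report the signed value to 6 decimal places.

+0.408248

j₁+j₂−J=1  J+j₁−j₂=3  J−j₁+j₂=1  j₁+j₂+J+1=6
(j₁±m₁, j₂±m₂, J±M) = (3,1,1,1,3,1)
P² = 3/2
sum k=0..1:
  [0] +1/2 = 1/2
  [1] −1/6 = -1/6
S = 1/3
C² = P²·S² = 1/6 ; C = +0.408248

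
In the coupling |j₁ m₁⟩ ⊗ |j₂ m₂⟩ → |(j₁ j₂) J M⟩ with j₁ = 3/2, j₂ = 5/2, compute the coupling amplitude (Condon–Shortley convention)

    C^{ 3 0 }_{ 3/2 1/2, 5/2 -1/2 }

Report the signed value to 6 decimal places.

+√(1/5) = +0.447214

triangle: 1!×2!×4!/8! = 48/40320
(j±m)!: 2!×1!×2!×3!×3!×3! = 864
prefactor² = (2J+1)×Δ×N² = 36/5
  k=0: +1/(0!×1!×1!×2!×1!×2!) = 1/4
  k=1: −1/(1!×0!×0!×1!×2!×3!) = -1/12
Σ = 1/6  ⇒  CG² = 36/5×1/6² = 1/5
CG = +√(1/5) = +0.447214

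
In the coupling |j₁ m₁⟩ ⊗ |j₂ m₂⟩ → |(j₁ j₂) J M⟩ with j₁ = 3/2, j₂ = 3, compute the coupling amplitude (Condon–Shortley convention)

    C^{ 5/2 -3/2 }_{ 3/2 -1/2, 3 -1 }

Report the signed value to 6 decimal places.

j₁+j₂−J=2  J+j₁−j₂=1  J−j₁+j₂=4  j₁+j₂+J+1=8
(j₁±m₁, j₂±m₂, J±M) = (1,2,2,4,1,4)
P² = 576/35
sum k=1..2:
  [1] −1/6 = -1/6
  [2] +1/48 = 1/48
S = -7/48
C² = P²·S² = 7/20 ; C = -0.591608

-0.591608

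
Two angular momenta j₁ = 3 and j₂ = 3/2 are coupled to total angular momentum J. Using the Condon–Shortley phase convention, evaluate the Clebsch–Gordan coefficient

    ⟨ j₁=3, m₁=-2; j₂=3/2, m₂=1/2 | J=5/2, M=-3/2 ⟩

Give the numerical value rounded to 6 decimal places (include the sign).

√[6·2!4!1!/8! · 1!5!2!1!1!4!] = √(288/7)
  +(−1)^1/∏(1,1,4,1,0,0)! = -1/24  (running -1/24)
  +(−1)^2/∏(2,0,3,0,1,1)! = 1/12  (running 1/24)
⟨..|..⟩ = √(288/7)·(1/24) = +0.267261

+√(1/14) = +0.267261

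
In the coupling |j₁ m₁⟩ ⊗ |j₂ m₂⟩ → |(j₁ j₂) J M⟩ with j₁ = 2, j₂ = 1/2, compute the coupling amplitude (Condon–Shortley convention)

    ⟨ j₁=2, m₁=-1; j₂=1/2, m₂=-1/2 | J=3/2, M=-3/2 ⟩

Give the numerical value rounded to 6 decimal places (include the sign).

j₁+j₂−J=1  J+j₁−j₂=3  J−j₁+j₂=0  j₁+j₂+J+1=5
(j₁±m₁, j₂±m₂, J±M) = (1,3,0,1,0,3)
P² = 36/5
sum k=0..0:
  [0] +1/6 = 1/6
S = 1/6
C² = P²·S² = 1/5 ; C = +0.447214

+√(1/5) ≈ +0.447214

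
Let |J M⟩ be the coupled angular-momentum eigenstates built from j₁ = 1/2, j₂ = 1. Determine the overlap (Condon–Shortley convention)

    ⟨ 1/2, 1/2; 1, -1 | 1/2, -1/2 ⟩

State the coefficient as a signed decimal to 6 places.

+√(2/3) ≈ +0.816497

triangle: 1!*0!*1!/3! = 1/6
(j±m)!: 1!*0!*0!*2!*0!*1! = 2
prefactor² = (2J+1)*Δ*N² = 2/3
  k=0: +1/(0!*1!*0!*0!*0!*1!) = 1
Σ = 1  ⇒  CG² = 2/3*1² = 2/3
CG = +√(2/3) = +0.816497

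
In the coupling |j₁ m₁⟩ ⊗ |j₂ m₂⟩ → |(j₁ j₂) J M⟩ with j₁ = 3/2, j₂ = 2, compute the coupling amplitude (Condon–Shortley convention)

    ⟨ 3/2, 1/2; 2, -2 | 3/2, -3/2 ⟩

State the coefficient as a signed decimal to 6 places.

√[4·2!1!2!/6! · 2!1!0!4!0!3!] = √(32/5)
  +(−1)^0/∏(0,2,1,0,0,2)! = 1/4  (running 1/4)
⟨..|..⟩ = √(32/5)·(1/4) = +0.632456

+0.632456  (= +√(2/5))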